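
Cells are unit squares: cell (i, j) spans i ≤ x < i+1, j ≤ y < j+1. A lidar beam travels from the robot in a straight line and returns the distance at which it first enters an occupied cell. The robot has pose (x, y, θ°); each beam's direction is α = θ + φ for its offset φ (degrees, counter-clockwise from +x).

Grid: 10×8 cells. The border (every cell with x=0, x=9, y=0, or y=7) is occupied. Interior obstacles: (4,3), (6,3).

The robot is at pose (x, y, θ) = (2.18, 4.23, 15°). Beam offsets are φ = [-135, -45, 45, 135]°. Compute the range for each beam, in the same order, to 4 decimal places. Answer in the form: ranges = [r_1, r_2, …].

ranges = [2.3600, 2.1016, 3.1985, 1.3625]

beam 1: φ=-135°, α=240°
  direction (-0.5000, -0.8660); cell (2,4); t to first gridline: x 0.3600, y 0.2656 (then +2.0000 / +1.1547)
    (2,3) via y @ 0.2656
    (1,3) via x @ 0.3600
    (1,2) via y @ 1.4203
    (0,2) via x @ 2.3600  # hit
  → r_1 = 2.3600
beam 2: φ=-45°, α=330°
  direction (0.8660, -0.5000); cell (2,4); t to first gridline: x 0.9469, y 0.4600 (then +1.1547 / +2.0000)
    (2,3) via y @ 0.4600
    (3,3) via x @ 0.9469
    (4,3) via x @ 2.1016  # hit
  → r_2 = 2.1016
beam 3: φ=45°, α=60°
  direction (0.5000, 0.8660); cell (2,4); t to first gridline: x 1.6400, y 0.8891 (then +2.0000 / +1.1547)
    (2,5) via y @ 0.8891
    (3,5) via x @ 1.6400
    (3,6) via y @ 2.0438
    (3,7) via y @ 3.1985  # hit
  → r_3 = 3.1985
beam 4: φ=135°, α=150°
  direction (-0.8660, 0.5000); cell (2,4); t to first gridline: x 0.2078, y 1.5400 (then +1.1547 / +2.0000)
    (1,4) via x @ 0.2078
    (0,4) via x @ 1.3625  # hit
  → r_4 = 1.3625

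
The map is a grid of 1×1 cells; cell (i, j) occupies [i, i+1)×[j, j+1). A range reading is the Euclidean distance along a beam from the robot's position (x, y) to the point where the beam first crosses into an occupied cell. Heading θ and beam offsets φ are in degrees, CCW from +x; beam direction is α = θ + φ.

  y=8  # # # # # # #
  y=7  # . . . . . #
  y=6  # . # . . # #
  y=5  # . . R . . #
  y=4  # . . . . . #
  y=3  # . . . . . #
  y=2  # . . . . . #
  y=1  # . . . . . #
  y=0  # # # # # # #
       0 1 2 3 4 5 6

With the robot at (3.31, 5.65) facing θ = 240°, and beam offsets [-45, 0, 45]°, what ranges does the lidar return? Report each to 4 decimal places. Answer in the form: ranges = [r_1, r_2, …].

ranges = [2.3915, 4.6200, 4.8140]

beam 1: φ=-45°, α=195°
  cosα=-0.9659 sinα=-0.2588 | (3,5) | tMaxX 0.3209 tMaxY 2.5114 | tΔX 1.0353 tΔY 3.8637
    t=0.3209 [x] (2,5)
    t=1.3562 [x] (1,5)
    t=2.3915 [x] (0,5) — stop
  → r_1 = 2.3915
beam 2: φ=0°, α=240°
  cosα=-0.5000 sinα=-0.8660 | (3,5) | tMaxX 0.6200 tMaxY 0.7506 | tΔX 2.0000 tΔY 1.1547
    t=0.6200 [x] (2,5)
    t=0.7506 [y] (2,4)
    t=1.9053 [y] (2,3)
    t=2.6200 [x] (1,3)
    t=3.0600 [y] (1,2)
    t=4.2147 [y] (1,1)
    t=4.6200 [x] (0,1) — stop
  → r_2 = 4.6200
beam 3: φ=45°, α=285°
  cosα=0.2588 sinα=-0.9659 | (3,5) | tMaxX 2.6660 tMaxY 0.6729 | tΔX 3.8637 tΔY 1.0353
    t=0.6729 [y] (3,4)
    t=1.7082 [y] (3,3)
    t=2.6660 [x] (4,3)
    t=2.7435 [y] (4,2)
    t=3.7788 [y] (4,1)
    t=4.8140 [y] (4,0) — stop
  → r_3 = 4.8140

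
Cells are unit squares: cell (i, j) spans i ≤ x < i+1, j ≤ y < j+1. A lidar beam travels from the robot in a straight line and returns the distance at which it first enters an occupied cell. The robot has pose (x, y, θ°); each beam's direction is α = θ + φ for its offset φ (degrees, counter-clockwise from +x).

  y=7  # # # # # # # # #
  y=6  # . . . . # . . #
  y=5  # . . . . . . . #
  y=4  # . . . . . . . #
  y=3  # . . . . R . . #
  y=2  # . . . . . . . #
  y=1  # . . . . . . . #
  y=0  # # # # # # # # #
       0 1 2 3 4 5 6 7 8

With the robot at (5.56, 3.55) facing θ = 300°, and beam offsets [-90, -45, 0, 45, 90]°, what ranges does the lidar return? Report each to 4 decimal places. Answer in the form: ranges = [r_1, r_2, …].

ranges = [5.1000, 2.6400, 2.9445, 2.5261, 2.8175]

beam 1: φ=-90°, α=210°
  cosα=-0.8660 sinα=-0.5000 | (5,3) | tMaxX 0.6466 tMaxY 1.1000 | tΔX 1.1547 tΔY 2.0000
    t=0.6466 [x] (4,3)
    t=1.1000 [y] (4,2)
    t=1.8013 [x] (3,2)
    t=2.9560 [x] (2,2)
    t=3.1000 [y] (2,1)
    t=4.1107 [x] (1,1)
    t=5.1000 [y] (1,0) — stop
  → r_1 = 5.1000
beam 2: φ=-45°, α=255°
  cosα=-0.2588 sinα=-0.9659 | (5,3) | tMaxX 2.1637 tMaxY 0.5694 | tΔX 3.8637 tΔY 1.0353
    t=0.5694 [y] (5,2)
    t=1.6047 [y] (5,1)
    t=2.1637 [x] (4,1)
    t=2.6400 [y] (4,0) — stop
  → r_2 = 2.6400
beam 3: φ=0°, α=300°
  cosα=0.5000 sinα=-0.8660 | (5,3) | tMaxX 0.8800 tMaxY 0.6351 | tΔX 2.0000 tΔY 1.1547
    t=0.6351 [y] (5,2)
    t=0.8800 [x] (6,2)
    t=1.7898 [y] (6,1)
    t=2.8800 [x] (7,1)
    t=2.9445 [y] (7,0) — stop
  → r_3 = 2.9445
beam 4: φ=45°, α=345°
  cosα=0.9659 sinα=-0.2588 | (5,3) | tMaxX 0.4555 tMaxY 2.1250 | tΔX 1.0353 tΔY 3.8637
    t=0.4555 [x] (6,3)
    t=1.4908 [x] (7,3)
    t=2.1250 [y] (7,2)
    t=2.5261 [x] (8,2) — stop
  → r_4 = 2.5261
beam 5: φ=90°, α=30°
  cosα=0.8660 sinα=0.5000 | (5,3) | tMaxX 0.5081 tMaxY 0.9000 | tΔX 1.1547 tΔY 2.0000
    t=0.5081 [x] (6,3)
    t=0.9000 [y] (6,4)
    t=1.6628 [x] (7,4)
    t=2.8175 [x] (8,4) — stop
  → r_5 = 2.8175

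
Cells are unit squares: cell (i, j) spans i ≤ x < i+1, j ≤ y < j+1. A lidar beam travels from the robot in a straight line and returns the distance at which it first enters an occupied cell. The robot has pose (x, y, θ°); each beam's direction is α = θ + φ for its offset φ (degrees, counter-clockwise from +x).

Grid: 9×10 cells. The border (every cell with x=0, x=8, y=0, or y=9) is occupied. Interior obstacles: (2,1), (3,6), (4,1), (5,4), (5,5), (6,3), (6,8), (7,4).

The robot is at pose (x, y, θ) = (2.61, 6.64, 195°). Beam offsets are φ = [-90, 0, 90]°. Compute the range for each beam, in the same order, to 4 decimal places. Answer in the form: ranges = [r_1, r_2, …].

ranges = [2.4433, 1.6668, 5.3705]

beam 1: φ=-90°, α=105°
  d=(-0.2588,0.9659)  start (2,6)  tX=2.3569 tY=0.3727  stride 1/|dx|=3.8637 1/|dy|=1.0353
    cross y-line → (2,7), t=0.3727
    cross y-line → (2,8), t=1.4080
    cross x-line → (1,8), t=2.3569
    cross y-line → (1,9), t=2.4433 (wall)
  → r_1 = 2.4433
beam 2: φ=0°, α=195°
  d=(-0.9659,-0.2588)  start (2,6)  tX=0.6315 tY=2.4728  stride 1/|dx|=1.0353 1/|dy|=3.8637
    cross x-line → (1,6), t=0.6315
    cross x-line → (0,6), t=1.6668 (wall)
  → r_2 = 1.6668
beam 3: φ=90°, α=285°
  d=(0.2588,-0.9659)  start (2,6)  tX=1.5068 tY=0.6626  stride 1/|dx|=3.8637 1/|dy|=1.0353
    cross y-line → (2,5), t=0.6626
    cross x-line → (3,5), t=1.5068
    cross y-line → (3,4), t=1.6979
    cross y-line → (3,3), t=2.7331
    cross y-line → (3,2), t=3.7684
    cross y-line → (3,1), t=4.8037
    cross x-line → (4,1), t=5.3705 (wall)
  → r_3 = 5.3705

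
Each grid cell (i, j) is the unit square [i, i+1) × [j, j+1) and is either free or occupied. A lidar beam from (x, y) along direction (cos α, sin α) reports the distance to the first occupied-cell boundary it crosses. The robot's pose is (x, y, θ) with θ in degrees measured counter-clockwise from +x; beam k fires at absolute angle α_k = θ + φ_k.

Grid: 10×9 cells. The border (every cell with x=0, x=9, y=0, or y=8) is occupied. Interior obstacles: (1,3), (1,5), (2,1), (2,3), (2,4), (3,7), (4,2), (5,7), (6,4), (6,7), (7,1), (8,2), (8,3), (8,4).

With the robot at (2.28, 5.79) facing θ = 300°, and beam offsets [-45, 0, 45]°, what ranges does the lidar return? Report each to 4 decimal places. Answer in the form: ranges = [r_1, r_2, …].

beam 1: φ=-45°, α=255°
  cosα=-0.2588 sinα=-0.9659 | (2,5) | tMaxX 1.0818 tMaxY 0.8179 | tΔX 3.8637 tΔY 1.0353
    t=0.8179 [y] (2,4) — stop
  → r_1 = 0.8179
beam 2: φ=0°, α=300°
  cosα=0.5000 sinα=-0.8660 | (2,5) | tMaxX 1.4400 tMaxY 0.9122 | tΔX 2.0000 tΔY 1.1547
    t=0.9122 [y] (2,4) — stop
  → r_2 = 0.9122
beam 3: φ=45°, α=345°
  cosα=0.9659 sinα=-0.2588 | (2,5) | tMaxX 0.7454 tMaxY 3.0523 | tΔX 1.0353 tΔY 3.8637
    t=0.7454 [x] (3,5)
    t=1.7807 [x] (4,5)
    t=2.8160 [x] (5,5)
    t=3.0523 [y] (5,4)
    t=3.8512 [x] (6,4) — stop
  → r_3 = 3.8512

ranges = [0.8179, 0.9122, 3.8512]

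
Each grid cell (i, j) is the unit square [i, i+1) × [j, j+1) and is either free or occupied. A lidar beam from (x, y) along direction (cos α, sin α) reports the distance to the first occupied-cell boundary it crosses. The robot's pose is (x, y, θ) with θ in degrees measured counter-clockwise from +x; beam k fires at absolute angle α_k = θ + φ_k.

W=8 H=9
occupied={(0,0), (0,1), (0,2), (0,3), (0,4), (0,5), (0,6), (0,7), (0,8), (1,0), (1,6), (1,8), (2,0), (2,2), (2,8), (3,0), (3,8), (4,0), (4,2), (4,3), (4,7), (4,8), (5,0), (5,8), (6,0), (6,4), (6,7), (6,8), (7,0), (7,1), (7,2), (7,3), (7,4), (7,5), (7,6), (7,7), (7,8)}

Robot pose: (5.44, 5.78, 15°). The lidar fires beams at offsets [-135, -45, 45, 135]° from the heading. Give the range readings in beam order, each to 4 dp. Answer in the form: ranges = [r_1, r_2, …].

beam 1: φ=-135°, α=240°
  d=(-0.5000,-0.8660)  start (5,5)  tX=0.8800 tY=0.9007  stride 1/|dx|=2.0000 1/|dy|=1.1547
    cross x-line → (4,5), t=0.8800
    cross y-line → (4,4), t=0.9007
    cross y-line → (4,3), t=2.0554 (wall)
  → r_1 = 2.0554
beam 2: φ=-45°, α=330°
  d=(0.8660,-0.5000)  start (5,5)  tX=0.6466 tY=1.5600  stride 1/|dx|=1.1547 1/|dy|=2.0000
    cross x-line → (6,5), t=0.6466
    cross y-line → (6,4), t=1.5600 (wall)
  → r_2 = 1.5600
beam 3: φ=45°, α=60°
  d=(0.5000,0.8660)  start (5,5)  tX=1.1200 tY=0.2540  stride 1/|dx|=2.0000 1/|dy|=1.1547
    cross y-line → (5,6), t=0.2540
    cross x-line → (6,6), t=1.1200
    cross y-line → (6,7), t=1.4087 (wall)
  → r_3 = 1.4087
beam 4: φ=135°, α=150°
  d=(-0.8660,0.5000)  start (5,5)  tX=0.5081 tY=0.4400  stride 1/|dx|=1.1547 1/|dy|=2.0000
    cross y-line → (5,6), t=0.4400
    cross x-line → (4,6), t=0.5081
    cross x-line → (3,6), t=1.6628
    cross y-line → (3,7), t=2.4400
    cross x-line → (2,7), t=2.8175
    cross x-line → (1,7), t=3.9722
    cross y-line → (1,8), t=4.4400 (wall)
  → r_4 = 4.4400

ranges = [2.0554, 1.5600, 1.4087, 4.4400]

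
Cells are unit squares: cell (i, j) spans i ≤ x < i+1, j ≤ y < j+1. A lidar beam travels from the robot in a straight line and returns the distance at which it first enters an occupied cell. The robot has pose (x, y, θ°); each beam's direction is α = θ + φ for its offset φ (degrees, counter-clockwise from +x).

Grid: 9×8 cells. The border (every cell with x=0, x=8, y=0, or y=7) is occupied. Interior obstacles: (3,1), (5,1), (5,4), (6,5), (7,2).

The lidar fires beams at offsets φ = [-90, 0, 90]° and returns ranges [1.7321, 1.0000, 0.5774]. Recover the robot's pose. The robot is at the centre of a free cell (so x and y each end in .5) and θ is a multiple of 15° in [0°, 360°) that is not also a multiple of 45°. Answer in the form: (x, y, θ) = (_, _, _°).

(x, y, θ) = (4.5, 6.5, 30°)

Candidates: 37 free-cell centres × 16 headings = 592 poses. Raycast each; keep the one whose scan matches to 4 dp.
  (6.5, 4.5, 285°): beam 1 = 0.5176 ≠ 1.7321 ✗
  (2.5, 6.5, 240°): beam 1 = 1.0000 ≠ 1.7321 ✗
  (1.5, 1.5, 150°): beam 1 = 6.3509 ≠ 1.7321 ✗
  (3.5, 3.5, 300°): beam 1 = 2.8868 ≠ 1.7321 ✗
  …
  (4.5, 6.5, 30°): r_1=1.7321, r_2=1.0000, r_3=0.5774 — all match ✓
Only this pose fits every beam.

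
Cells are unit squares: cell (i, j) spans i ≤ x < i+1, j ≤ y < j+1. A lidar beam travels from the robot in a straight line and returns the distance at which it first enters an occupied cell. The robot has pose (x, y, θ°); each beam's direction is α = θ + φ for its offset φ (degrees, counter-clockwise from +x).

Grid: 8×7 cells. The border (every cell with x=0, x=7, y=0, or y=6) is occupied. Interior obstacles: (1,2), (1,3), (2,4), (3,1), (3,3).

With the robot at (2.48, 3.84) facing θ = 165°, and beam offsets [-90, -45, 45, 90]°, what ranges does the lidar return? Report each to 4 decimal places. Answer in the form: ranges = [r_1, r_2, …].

beam 1: φ=-90°, α=75°
  direction (0.2588, 0.9659); cell (2,3); t to first gridline: x 2.0091, y 0.1656 (then +3.8637 / +1.0353)
    (2,4) via y @ 0.1656  # hit
  → r_1 = 0.1656
beam 2: φ=-45°, α=120°
  direction (-0.5000, 0.8660); cell (2,3); t to first gridline: x 0.9600, y 0.1848 (then +2.0000 / +1.1547)
    (2,4) via y @ 0.1848  # hit
  → r_2 = 0.1848
beam 3: φ=45°, α=210°
  direction (-0.8660, -0.5000); cell (2,3); t to first gridline: x 0.5543, y 1.6800 (then +1.1547 / +2.0000)
    (1,3) via x @ 0.5543  # hit
  → r_3 = 0.5543
beam 4: φ=90°, α=255°
  direction (-0.2588, -0.9659); cell (2,3); t to first gridline: x 1.8546, y 0.8696 (then +3.8637 / +1.0353)
    (2,2) via y @ 0.8696
    (1,2) via x @ 1.8546  # hit
  → r_4 = 1.8546

ranges = [0.1656, 0.1848, 0.5543, 1.8546]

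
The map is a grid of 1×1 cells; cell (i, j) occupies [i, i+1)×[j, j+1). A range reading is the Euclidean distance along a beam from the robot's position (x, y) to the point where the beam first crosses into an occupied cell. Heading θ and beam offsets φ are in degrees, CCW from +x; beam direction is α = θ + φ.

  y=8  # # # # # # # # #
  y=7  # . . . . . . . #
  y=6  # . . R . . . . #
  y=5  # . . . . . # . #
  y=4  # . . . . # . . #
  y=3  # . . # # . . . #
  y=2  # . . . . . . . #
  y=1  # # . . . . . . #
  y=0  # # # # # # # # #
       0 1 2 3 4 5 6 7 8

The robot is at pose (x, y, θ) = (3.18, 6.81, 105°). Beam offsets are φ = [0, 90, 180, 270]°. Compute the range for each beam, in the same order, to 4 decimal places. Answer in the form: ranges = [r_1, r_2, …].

ranges = [1.2320, 2.2569, 2.9091, 4.5978]

beam 1: φ=0°, α=105°
  cosα=-0.2588 sinα=0.9659 | (3,6) | tMaxX 0.6955 tMaxY 0.1967 | tΔX 3.8637 tΔY 1.0353
    t=0.1967 [y] (3,7)
    t=0.6955 [x] (2,7)
    t=1.2320 [y] (2,8) — stop
  → r_1 = 1.2320
beam 2: φ=90°, α=195°
  cosα=-0.9659 sinα=-0.2588 | (3,6) | tMaxX 0.1863 tMaxY 3.1296 | tΔX 1.0353 tΔY 3.8637
    t=0.1863 [x] (2,6)
    t=1.2216 [x] (1,6)
    t=2.2569 [x] (0,6) — stop
  → r_2 = 2.2569
beam 3: φ=180°, α=285°
  cosα=0.2588 sinα=-0.9659 | (3,6) | tMaxX 3.1682 tMaxY 0.8386 | tΔX 3.8637 tΔY 1.0353
    t=0.8386 [y] (3,5)
    t=1.8738 [y] (3,4)
    t=2.9091 [y] (3,3) — stop
  → r_3 = 2.9091
beam 4: φ=270°, α=15°
  cosα=0.9659 sinα=0.2588 | (3,6) | tMaxX 0.8489 tMaxY 0.7341 | tΔX 1.0353 tΔY 3.8637
    t=0.7341 [y] (3,7)
    t=0.8489 [x] (4,7)
    t=1.8842 [x] (5,7)
    t=2.9195 [x] (6,7)
    t=3.9548 [x] (7,7)
    t=4.5978 [y] (7,8) — stop
  → r_4 = 4.5978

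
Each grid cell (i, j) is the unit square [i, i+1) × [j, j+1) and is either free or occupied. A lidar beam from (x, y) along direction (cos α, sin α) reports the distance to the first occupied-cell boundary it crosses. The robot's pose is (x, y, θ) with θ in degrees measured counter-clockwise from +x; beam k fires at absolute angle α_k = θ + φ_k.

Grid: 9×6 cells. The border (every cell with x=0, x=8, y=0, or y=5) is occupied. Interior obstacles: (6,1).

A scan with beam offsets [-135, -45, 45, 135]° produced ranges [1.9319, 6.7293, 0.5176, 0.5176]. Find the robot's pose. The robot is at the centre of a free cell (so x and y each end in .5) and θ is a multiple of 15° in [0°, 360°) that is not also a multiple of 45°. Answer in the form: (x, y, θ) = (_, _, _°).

(x, y, θ) = (1.5, 4.5, 30°)

Enumerate (i+0.5, j+0.5, θ) over the 27 free cells and 16 admissible headings. For each, cast all 4 beams and compare to the given ranges.
  (1.5, 4.5, 165°): beam 1 = 1.0000 ≠ 1.9319 ✗
  (2.5, 1.5, 165°): beam 1 = 6.3509 ≠ 1.9319 ✗
  (3.5, 2.5, 75°): beam 1 = 1.7321 ≠ 1.9319 ✗
  (5.5, 1.5, 165°): beam 1 = 0.5774 ≠ 1.9319 ✗
  …
  (1.5, 4.5, 30°): r_1=1.9319, r_2=6.7293, r_3=0.5176, r_4=0.5176 — all match ✓
No second candidate reproduces the full scan.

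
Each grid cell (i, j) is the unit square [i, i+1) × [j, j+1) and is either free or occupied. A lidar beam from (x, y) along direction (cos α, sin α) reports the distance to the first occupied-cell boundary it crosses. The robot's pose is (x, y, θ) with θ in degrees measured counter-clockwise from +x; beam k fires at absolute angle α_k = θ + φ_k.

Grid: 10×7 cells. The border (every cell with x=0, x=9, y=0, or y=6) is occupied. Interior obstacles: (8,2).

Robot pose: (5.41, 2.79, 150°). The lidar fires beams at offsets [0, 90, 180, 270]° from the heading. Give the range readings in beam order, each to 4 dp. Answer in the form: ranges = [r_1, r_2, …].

beam 1: φ=0°, α=150°
  direction (-0.8660, 0.5000); cell (5,2); t to first gridline: x 0.4734, y 0.4200 (then +1.1547 / +2.0000)
    (5,3) via y @ 0.4200
    (4,3) via x @ 0.4734
    (3,3) via x @ 1.6281
    (3,4) via y @ 2.4200
    (2,4) via x @ 2.7828
    (1,4) via x @ 3.9375
    (1,5) via y @ 4.4200
    (0,5) via x @ 5.0922  # hit
  → r_1 = 5.0922
beam 2: φ=90°, α=240°
  direction (-0.5000, -0.8660); cell (5,2); t to first gridline: x 0.8200, y 0.9122 (then +2.0000 / +1.1547)
    (4,2) via x @ 0.8200
    (4,1) via y @ 0.9122
    (4,0) via y @ 2.0669  # hit
  → r_2 = 2.0669
beam 3: φ=180°, α=330°
  direction (0.8660, -0.5000); cell (5,2); t to first gridline: x 0.6813, y 1.5800 (then +1.1547 / +2.0000)
    (6,2) via x @ 0.6813
    (6,1) via y @ 1.5800
    (7,1) via x @ 1.8360
    (8,1) via x @ 2.9907
    (8,0) via y @ 3.5800  # hit
  → r_3 = 3.5800
beam 4: φ=270°, α=60°
  direction (0.5000, 0.8660); cell (5,2); t to first gridline: x 1.1800, y 0.2425 (then +2.0000 / +1.1547)
    (5,3) via y @ 0.2425
    (6,3) via x @ 1.1800
    (6,4) via y @ 1.3972
    (6,5) via y @ 2.5519
    (7,5) via x @ 3.1800
    (7,6) via y @ 3.7066  # hit
  → r_4 = 3.7066

ranges = [5.0922, 2.0669, 3.5800, 3.7066]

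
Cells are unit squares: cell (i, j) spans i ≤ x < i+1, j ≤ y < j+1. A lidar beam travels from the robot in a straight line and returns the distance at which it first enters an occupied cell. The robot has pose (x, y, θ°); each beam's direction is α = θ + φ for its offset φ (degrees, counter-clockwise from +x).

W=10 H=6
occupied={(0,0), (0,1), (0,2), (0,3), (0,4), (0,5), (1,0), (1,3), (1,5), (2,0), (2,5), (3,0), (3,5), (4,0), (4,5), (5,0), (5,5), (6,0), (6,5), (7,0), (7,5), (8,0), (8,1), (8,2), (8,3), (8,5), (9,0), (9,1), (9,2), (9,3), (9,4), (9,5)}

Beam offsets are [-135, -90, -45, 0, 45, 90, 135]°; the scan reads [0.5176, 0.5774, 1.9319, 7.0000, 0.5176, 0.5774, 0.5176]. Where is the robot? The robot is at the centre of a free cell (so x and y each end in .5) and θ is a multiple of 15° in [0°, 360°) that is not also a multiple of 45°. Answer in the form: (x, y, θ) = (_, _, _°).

Candidates: 28 free-cell centres × 16 headings = 448 poses. Raycast each; keep the one whose scan matches to 4 dp.
  (7.5, 4.5, 15°): beam 1 = 4.0415 ≠ 0.5176 ✗
  (6.5, 3.5, 195°): beam 1 = 1.7321 ≠ 0.5176 ✗
  (6.5, 3.5, 285°): beam 1 = 3.0000 ≠ 0.5176 ✗
  (7.5, 1.5, 330°): beam 1 = 1.9319 ≠ 0.5176 ✗
  …
  (8.5, 4.5, 210°): r_1=0.5176, r_2=0.5774, r_3=1.9319, r_4=7.0000, r_5=0.5176, r_6=0.5774, r_7=0.5176 — all match ✓
Only this pose fits every beam.

(x, y, θ) = (8.5, 4.5, 210°)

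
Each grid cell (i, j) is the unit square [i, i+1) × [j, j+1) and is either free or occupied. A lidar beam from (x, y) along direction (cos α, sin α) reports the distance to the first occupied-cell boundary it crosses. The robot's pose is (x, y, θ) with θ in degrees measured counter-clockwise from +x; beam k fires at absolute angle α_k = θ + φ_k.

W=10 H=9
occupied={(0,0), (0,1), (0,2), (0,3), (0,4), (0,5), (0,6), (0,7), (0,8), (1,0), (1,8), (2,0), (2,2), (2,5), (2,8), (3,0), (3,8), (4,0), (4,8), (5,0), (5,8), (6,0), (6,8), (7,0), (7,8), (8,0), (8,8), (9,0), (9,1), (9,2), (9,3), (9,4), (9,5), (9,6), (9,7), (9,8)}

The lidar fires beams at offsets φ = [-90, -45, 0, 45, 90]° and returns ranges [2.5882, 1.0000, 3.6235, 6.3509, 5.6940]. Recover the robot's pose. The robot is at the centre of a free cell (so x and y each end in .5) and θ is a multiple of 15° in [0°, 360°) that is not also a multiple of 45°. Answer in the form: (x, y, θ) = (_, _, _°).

The pose lattice has 54·16 = 864 candidates. Test each by forward raycasting.
  (6.5, 4.5, 285°): beam 1 = 5.6940 ≠ 2.5882 ✗
  (5.5, 6.5, 120°): beam 1 = 3.0000 ≠ 2.5882 ✗
  (7.5, 1.5, 120°): beam 1 = 1.7321 ≠ 2.5882 ✗
  (7.5, 6.5, 120°): beam 1 = 1.7321 ≠ 2.5882 ✗
  …
  (3.5, 6.5, 255°): r_1=2.5882, r_2=1.0000, r_3=3.6235, r_4=6.3509, r_5=5.6940 — all match ✓
Only this pose fits every beam.

(x, y, θ) = (3.5, 6.5, 255°)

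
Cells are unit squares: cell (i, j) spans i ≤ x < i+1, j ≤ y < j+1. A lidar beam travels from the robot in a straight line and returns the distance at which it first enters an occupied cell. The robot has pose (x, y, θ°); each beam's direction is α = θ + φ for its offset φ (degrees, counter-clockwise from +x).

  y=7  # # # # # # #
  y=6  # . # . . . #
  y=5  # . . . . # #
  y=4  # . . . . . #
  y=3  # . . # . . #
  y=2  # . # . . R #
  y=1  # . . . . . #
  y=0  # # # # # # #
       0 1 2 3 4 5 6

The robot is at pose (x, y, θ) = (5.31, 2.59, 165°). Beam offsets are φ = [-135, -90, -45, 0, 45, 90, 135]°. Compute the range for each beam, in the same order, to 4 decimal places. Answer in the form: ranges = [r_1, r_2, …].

beam 1: φ=-135°, α=30°
  d=(0.8660,0.5000)  start (5,2)  tX=0.7967 tY=0.8200  stride 1/|dx|=1.1547 1/|dy|=2.0000
    cross x-line → (6,2), t=0.7967 (wall)
  → r_1 = 0.7967
beam 2: φ=-90°, α=75°
  d=(0.2588,0.9659)  start (5,2)  tX=2.6660 tY=0.4245  stride 1/|dx|=3.8637 1/|dy|=1.0353
    cross y-line → (5,3), t=0.4245
    cross y-line → (5,4), t=1.4597
    cross y-line → (5,5), t=2.4950 (wall)
  → r_2 = 2.4950
beam 3: φ=-45°, α=120°
  d=(-0.5000,0.8660)  start (5,2)  tX=0.6200 tY=0.4734  stride 1/|dx|=2.0000 1/|dy|=1.1547
    cross y-line → (5,3), t=0.4734
    cross x-line → (4,3), t=0.6200
    cross y-line → (4,4), t=1.6281
    cross x-line → (3,4), t=2.6200
    cross y-line → (3,5), t=2.7828
    cross y-line → (3,6), t=3.9375
    cross x-line → (2,6), t=4.6200 (wall)
  → r_3 = 4.6200
beam 4: φ=0°, α=165°
  d=(-0.9659,0.2588)  start (5,2)  tX=0.3209 tY=1.5841  stride 1/|dx|=1.0353 1/|dy|=3.8637
    cross x-line → (4,2), t=0.3209
    cross x-line → (3,2), t=1.3562
    cross y-line → (3,3), t=1.5841 (wall)
  → r_4 = 1.5841
beam 5: φ=45°, α=210°
  d=(-0.8660,-0.5000)  start (5,2)  tX=0.3580 tY=1.1800  stride 1/|dx|=1.1547 1/|dy|=2.0000
    cross x-line → (4,2), t=0.3580
    cross y-line → (4,1), t=1.1800
    cross x-line → (3,1), t=1.5127
    cross x-line → (2,1), t=2.6674
    cross y-line → (2,0), t=3.1800 (wall)
  → r_5 = 3.1800
beam 6: φ=90°, α=255°
  d=(-0.2588,-0.9659)  start (5,2)  tX=1.1977 tY=0.6108  stride 1/|dx|=3.8637 1/|dy|=1.0353
    cross y-line → (5,1), t=0.6108
    cross x-line → (4,1), t=1.1977
    cross y-line → (4,0), t=1.6461 (wall)
  → r_6 = 1.6461
beam 7: φ=135°, α=300°
  d=(0.5000,-0.8660)  start (5,2)  tX=1.3800 tY=0.6813  stride 1/|dx|=2.0000 1/|dy|=1.1547
    cross y-line → (5,1), t=0.6813
    cross x-line → (6,1), t=1.3800 (wall)
  → r_7 = 1.3800

ranges = [0.7967, 2.4950, 4.6200, 1.5841, 3.1800, 1.6461, 1.3800]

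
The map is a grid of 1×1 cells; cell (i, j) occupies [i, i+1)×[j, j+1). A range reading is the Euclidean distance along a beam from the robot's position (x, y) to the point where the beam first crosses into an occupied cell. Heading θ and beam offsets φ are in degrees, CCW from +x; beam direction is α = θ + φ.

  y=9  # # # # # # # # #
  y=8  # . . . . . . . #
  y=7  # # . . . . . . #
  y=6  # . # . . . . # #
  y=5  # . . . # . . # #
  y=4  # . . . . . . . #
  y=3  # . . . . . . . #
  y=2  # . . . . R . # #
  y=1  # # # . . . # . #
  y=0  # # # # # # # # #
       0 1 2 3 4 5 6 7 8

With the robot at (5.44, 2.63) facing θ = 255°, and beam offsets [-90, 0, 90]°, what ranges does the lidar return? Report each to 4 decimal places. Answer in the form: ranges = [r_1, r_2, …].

ranges = [4.5966, 1.6875, 1.6150]

beam 1: φ=-90°, α=165°
  cosα=-0.9659 sinα=0.2588 | (5,2) | tMaxX 0.4555 tMaxY 1.4296 | tΔX 1.0353 tΔY 3.8637
    t=0.4555 [x] (4,2)
    t=1.4296 [y] (4,3)
    t=1.4908 [x] (3,3)
    t=2.5261 [x] (2,3)
    t=3.5614 [x] (1,3)
    t=4.5966 [x] (0,3) — stop
  → r_1 = 4.5966
beam 2: φ=0°, α=255°
  cosα=-0.2588 sinα=-0.9659 | (5,2) | tMaxX 1.7000 tMaxY 0.6522 | tΔX 3.8637 tΔY 1.0353
    t=0.6522 [y] (5,1)
    t=1.6875 [y] (5,0) — stop
  → r_2 = 1.6875
beam 3: φ=90°, α=345°
  cosα=0.9659 sinα=-0.2588 | (5,2) | tMaxX 0.5798 tMaxY 2.4341 | tΔX 1.0353 tΔY 3.8637
    t=0.5798 [x] (6,2)
    t=1.6150 [x] (7,2) — stop
  → r_3 = 1.6150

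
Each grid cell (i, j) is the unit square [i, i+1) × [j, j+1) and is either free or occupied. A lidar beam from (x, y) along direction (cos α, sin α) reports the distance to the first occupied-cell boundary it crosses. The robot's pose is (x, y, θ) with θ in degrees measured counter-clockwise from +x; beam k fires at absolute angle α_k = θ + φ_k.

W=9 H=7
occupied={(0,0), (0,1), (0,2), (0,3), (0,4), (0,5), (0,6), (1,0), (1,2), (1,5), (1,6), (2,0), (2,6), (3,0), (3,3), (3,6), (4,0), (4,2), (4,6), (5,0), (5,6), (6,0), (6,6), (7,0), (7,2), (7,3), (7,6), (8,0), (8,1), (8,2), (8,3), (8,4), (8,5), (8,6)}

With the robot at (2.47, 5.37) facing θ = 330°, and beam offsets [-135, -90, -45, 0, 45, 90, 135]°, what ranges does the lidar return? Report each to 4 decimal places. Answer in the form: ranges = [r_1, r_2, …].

beam 1: φ=-135°, α=195°
  dir = (cos 195°, sin 195°) = (-0.9659, -0.2588); from cell (2,5)
  next x-line at t=0.4866, next y-line at t=1.4296; Δt_x=1.0353, Δt_y=3.8637
    x: enter (1,5) at t=0.4866 ← occupied
  → r_1 = 0.4866
beam 2: φ=-90°, α=240°
  dir = (cos 240°, sin 240°) = (-0.5000, -0.8660); from cell (2,5)
  next x-line at t=0.9400, next y-line at t=0.4272; Δt_x=2.0000, Δt_y=1.1547
    y: enter (2,4) at t=0.4272
    x: enter (1,4) at t=0.9400
    y: enter (1,3) at t=1.5819
    y: enter (1,2) at t=2.7366 ← occupied
  → r_2 = 2.7366
beam 3: φ=-45°, α=285°
  dir = (cos 285°, sin 285°) = (0.2588, -0.9659); from cell (2,5)
  next x-line at t=2.0478, next y-line at t=0.3831; Δt_x=3.8637, Δt_y=1.0353
    y: enter (2,4) at t=0.3831
    y: enter (2,3) at t=1.4183
    x: enter (3,3) at t=2.0478 ← occupied
  → r_3 = 2.0478
beam 4: φ=0°, α=330°
  dir = (cos 330°, sin 330°) = (0.8660, -0.5000); from cell (2,5)
  next x-line at t=0.6120, next y-line at t=0.7400; Δt_x=1.1547, Δt_y=2.0000
    x: enter (3,5) at t=0.6120
    y: enter (3,4) at t=0.7400
    x: enter (4,4) at t=1.7667
    y: enter (4,3) at t=2.7400
    x: enter (5,3) at t=2.9214
    x: enter (6,3) at t=4.0761
    y: enter (6,2) at t=4.7400
    x: enter (7,2) at t=5.2308 ← occupied
  → r_4 = 5.2308
beam 5: φ=45°, α=15°
  dir = (cos 15°, sin 15°) = (0.9659, 0.2588); from cell (2,5)
  next x-line at t=0.5487, next y-line at t=2.4341; Δt_x=1.0353, Δt_y=3.8637
    x: enter (3,5) at t=0.5487
    x: enter (4,5) at t=1.5840
    y: enter (4,6) at t=2.4341 ← occupied
  → r_5 = 2.4341
beam 6: φ=90°, α=60°
  dir = (cos 60°, sin 60°) = (0.5000, 0.8660); from cell (2,5)
  next x-line at t=1.0600, next y-line at t=0.7275; Δt_x=2.0000, Δt_y=1.1547
    y: enter (2,6) at t=0.7275 ← occupied
  → r_6 = 0.7275
beam 7: φ=135°, α=105°
  dir = (cos 105°, sin 105°) = (-0.2588, 0.9659); from cell (2,5)
  next x-line at t=1.8159, next y-line at t=0.6522; Δt_x=3.8637, Δt_y=1.0353
    y: enter (2,6) at t=0.6522 ← occupied
  → r_7 = 0.6522

ranges = [0.4866, 2.7366, 2.0478, 5.2308, 2.4341, 0.7275, 0.6522]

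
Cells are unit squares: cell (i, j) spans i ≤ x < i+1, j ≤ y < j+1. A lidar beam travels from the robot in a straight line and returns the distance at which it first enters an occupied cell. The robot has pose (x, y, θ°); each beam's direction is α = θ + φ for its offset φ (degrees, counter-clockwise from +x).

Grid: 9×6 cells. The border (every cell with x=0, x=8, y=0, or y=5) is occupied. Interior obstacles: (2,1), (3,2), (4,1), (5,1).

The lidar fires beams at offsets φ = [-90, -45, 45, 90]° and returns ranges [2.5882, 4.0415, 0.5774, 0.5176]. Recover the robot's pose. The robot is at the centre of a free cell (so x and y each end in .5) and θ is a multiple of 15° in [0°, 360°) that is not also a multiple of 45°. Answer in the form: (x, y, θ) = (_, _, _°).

Enumerate (i+0.5, j+0.5, θ) over the 24 free cells and 16 admissible headings. For each, cast all 4 beams and compare to the given ranges.
  (7.5, 4.5, 120°): beam 1 = 0.5774 ≠ 2.5882 ✗
  (4.5, 2.5, 15°): beam 1 = 0.5176 ≠ 2.5882 ✗
  (2.5, 2.5, 60°): beam 1 = 0.5774 ≠ 2.5882 ✗
  …
  (4.5, 4.5, 15°): r_1=2.5882, r_2=4.0415, r_3=0.5774, r_4=0.5176 — all match ✓
Unique over the lattice → pose = (4.5, 4.5, 15°).

(x, y, θ) = (4.5, 4.5, 15°)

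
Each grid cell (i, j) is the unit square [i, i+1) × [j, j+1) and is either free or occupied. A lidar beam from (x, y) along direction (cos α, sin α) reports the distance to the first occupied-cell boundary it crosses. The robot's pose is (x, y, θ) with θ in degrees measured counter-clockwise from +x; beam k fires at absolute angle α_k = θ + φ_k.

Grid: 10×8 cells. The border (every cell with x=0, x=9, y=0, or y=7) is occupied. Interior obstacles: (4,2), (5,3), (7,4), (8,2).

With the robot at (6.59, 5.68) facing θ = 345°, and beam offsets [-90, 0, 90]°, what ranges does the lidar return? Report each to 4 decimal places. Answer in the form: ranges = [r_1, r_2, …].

ranges = [2.2796, 2.4950, 1.3666]

beam 1: φ=-90°, α=255°
  cosα=-0.2588 sinα=-0.9659 | (6,5) | tMaxX 2.2796 tMaxY 0.7040 | tΔX 3.8637 tΔY 1.0353
    t=0.7040 [y] (6,4)
    t=1.7393 [y] (6,3)
    t=2.2796 [x] (5,3) — stop
  → r_1 = 2.2796
beam 2: φ=0°, α=345°
  cosα=0.9659 sinα=-0.2588 | (6,5) | tMaxX 0.4245 tMaxY 2.6273 | tΔX 1.0353 tΔY 3.8637
    t=0.4245 [x] (7,5)
    t=1.4597 [x] (8,5)
    t=2.4950 [x] (9,5) — stop
  → r_2 = 2.4950
beam 3: φ=90°, α=75°
  cosα=0.2588 sinα=0.9659 | (6,5) | tMaxX 1.5841 tMaxY 0.3313 | tΔX 3.8637 tΔY 1.0353
    t=0.3313 [y] (6,6)
    t=1.3666 [y] (6,7) — stop
  → r_3 = 1.3666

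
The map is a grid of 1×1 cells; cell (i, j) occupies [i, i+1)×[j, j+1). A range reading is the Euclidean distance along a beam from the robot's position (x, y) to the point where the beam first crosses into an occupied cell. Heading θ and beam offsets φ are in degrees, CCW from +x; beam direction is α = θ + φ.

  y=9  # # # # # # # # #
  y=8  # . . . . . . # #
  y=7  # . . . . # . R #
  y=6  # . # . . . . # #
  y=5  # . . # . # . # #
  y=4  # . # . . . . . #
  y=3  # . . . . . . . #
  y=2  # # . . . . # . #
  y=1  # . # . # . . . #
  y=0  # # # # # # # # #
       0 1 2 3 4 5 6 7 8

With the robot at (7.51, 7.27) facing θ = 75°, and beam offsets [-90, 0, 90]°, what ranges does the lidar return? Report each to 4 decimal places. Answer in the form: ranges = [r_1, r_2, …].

ranges = [0.5073, 0.7558, 1.5633]

beam 1: φ=-90°, α=345°
  direction (0.9659, -0.2588); cell (7,7); t to first gridline: x 0.5073, y 1.0432 (then +1.0353 / +3.8637)
    (8,7) via x @ 0.5073  # hit
  → r_1 = 0.5073
beam 2: φ=0°, α=75°
  direction (0.2588, 0.9659); cell (7,7); t to first gridline: x 1.8932, y 0.7558 (then +3.8637 / +1.0353)
    (7,8) via y @ 0.7558  # hit
  → r_2 = 0.7558
beam 3: φ=90°, α=165°
  direction (-0.9659, 0.2588); cell (7,7); t to first gridline: x 0.5280, y 2.8205 (then +1.0353 / +3.8637)
    (6,7) via x @ 0.5280
    (5,7) via x @ 1.5633  # hit
  → r_3 = 1.5633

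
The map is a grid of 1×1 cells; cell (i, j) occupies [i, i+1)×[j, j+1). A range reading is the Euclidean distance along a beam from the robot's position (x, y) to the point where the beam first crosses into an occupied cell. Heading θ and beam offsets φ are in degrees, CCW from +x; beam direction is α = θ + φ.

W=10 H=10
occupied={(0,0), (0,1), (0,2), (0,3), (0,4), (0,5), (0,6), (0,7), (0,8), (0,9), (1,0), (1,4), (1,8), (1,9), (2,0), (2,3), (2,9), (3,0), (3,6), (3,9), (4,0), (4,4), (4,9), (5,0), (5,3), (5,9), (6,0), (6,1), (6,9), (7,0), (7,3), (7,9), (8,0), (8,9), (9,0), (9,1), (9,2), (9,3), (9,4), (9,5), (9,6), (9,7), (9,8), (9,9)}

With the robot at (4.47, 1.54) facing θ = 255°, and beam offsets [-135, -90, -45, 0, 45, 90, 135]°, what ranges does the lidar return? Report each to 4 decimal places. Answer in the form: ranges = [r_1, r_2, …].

ranges = [6.9400, 3.5924, 1.0800, 0.5590, 0.6235, 1.5840, 2.9214]

beam 1: φ=-135°, α=120°
  dir = (cos 120°, sin 120°) = (-0.5000, 0.8660); from cell (4,1)
  next x-line at t=0.9400, next y-line at t=0.5312; Δt_x=2.0000, Δt_y=1.1547
    y: enter (4,2) at t=0.5312
    x: enter (3,2) at t=0.9400
    y: enter (3,3) at t=1.6859
    y: enter (3,4) at t=2.8406
    x: enter (2,4) at t=2.9400
    y: enter (2,5) at t=3.9953
    x: enter (1,5) at t=4.9400
    y: enter (1,6) at t=5.1500
    y: enter (1,7) at t=6.3047
    x: enter (0,7) at t=6.9400 ← occupied
  → r_1 = 6.9400
beam 2: φ=-90°, α=165°
  dir = (cos 165°, sin 165°) = (-0.9659, 0.2588); from cell (4,1)
  next x-line at t=0.4866, next y-line at t=1.7773; Δt_x=1.0353, Δt_y=3.8637
    x: enter (3,1) at t=0.4866
    x: enter (2,1) at t=1.5219
    y: enter (2,2) at t=1.7773
    x: enter (1,2) at t=2.5571
    x: enter (0,2) at t=3.5924 ← occupied
  → r_2 = 3.5924
beam 3: φ=-45°, α=210°
  dir = (cos 210°, sin 210°) = (-0.8660, -0.5000); from cell (4,1)
  next x-line at t=0.5427, next y-line at t=1.0800; Δt_x=1.1547, Δt_y=2.0000
    x: enter (3,1) at t=0.5427
    y: enter (3,0) at t=1.0800 ← occupied
  → r_3 = 1.0800
beam 4: φ=0°, α=255°
  dir = (cos 255°, sin 255°) = (-0.2588, -0.9659); from cell (4,1)
  next x-line at t=1.8159, next y-line at t=0.5590; Δt_x=3.8637, Δt_y=1.0353
    y: enter (4,0) at t=0.5590 ← occupied
  → r_4 = 0.5590
beam 5: φ=45°, α=300°
  dir = (cos 300°, sin 300°) = (0.5000, -0.8660); from cell (4,1)
  next x-line at t=1.0600, next y-line at t=0.6235; Δt_x=2.0000, Δt_y=1.1547
    y: enter (4,0) at t=0.6235 ← occupied
  → r_5 = 0.6235
beam 6: φ=90°, α=345°
  dir = (cos 345°, sin 345°) = (0.9659, -0.2588); from cell (4,1)
  next x-line at t=0.5487, next y-line at t=2.0864; Δt_x=1.0353, Δt_y=3.8637
    x: enter (5,1) at t=0.5487
    x: enter (6,1) at t=1.5840 ← occupied
  → r_6 = 1.5840
beam 7: φ=135°, α=30°
  dir = (cos 30°, sin 30°) = (0.8660, 0.5000); from cell (4,1)
  next x-line at t=0.6120, next y-line at t=0.9200; Δt_x=1.1547, Δt_y=2.0000
    x: enter (5,1) at t=0.6120
    y: enter (5,2) at t=0.9200
    x: enter (6,2) at t=1.7667
    y: enter (6,3) at t=2.9200
    x: enter (7,3) at t=2.9214 ← occupied
  → r_7 = 2.9214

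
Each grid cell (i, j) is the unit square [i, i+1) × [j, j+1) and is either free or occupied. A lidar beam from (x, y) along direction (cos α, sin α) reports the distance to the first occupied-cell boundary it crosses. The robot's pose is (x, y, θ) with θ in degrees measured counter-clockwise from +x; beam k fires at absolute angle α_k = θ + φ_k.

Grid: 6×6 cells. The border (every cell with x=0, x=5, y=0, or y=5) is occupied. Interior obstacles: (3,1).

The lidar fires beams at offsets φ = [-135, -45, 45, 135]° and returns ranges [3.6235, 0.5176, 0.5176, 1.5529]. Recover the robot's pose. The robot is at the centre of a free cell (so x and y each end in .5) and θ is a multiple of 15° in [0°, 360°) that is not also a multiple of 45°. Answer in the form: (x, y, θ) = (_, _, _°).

The pose lattice has 15·16 = 240 candidates. Test each by forward raycasting.
  (2.5, 1.5, 300°): beam 1 = 1.5529 ≠ 3.6235 ✗
  (3.5, 2.5, 210°): beam 1 = 2.5882 ≠ 3.6235 ✗
  (1.5, 1.5, 165°): beam 1 = 4.0415 ≠ 3.6235 ✗
  …
  (1.5, 1.5, 210°): r_1=3.6235, r_2=0.5176, r_3=0.5176, r_4=1.5529 — all match ✓
Unique over the lattice → pose = (1.5, 1.5, 210°).

(x, y, θ) = (1.5, 1.5, 210°)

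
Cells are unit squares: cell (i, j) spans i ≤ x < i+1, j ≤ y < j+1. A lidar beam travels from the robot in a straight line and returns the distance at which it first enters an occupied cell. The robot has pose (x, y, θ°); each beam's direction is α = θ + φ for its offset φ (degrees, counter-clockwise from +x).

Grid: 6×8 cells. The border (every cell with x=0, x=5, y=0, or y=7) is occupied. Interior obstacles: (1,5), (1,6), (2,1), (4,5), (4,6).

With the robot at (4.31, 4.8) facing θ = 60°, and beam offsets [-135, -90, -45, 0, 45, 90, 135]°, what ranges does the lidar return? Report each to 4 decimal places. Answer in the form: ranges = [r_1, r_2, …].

ranges = [2.6660, 0.7967, 0.7143, 0.2309, 0.2071, 2.6674, 3.4268]

beam 1: φ=-135°, α=285°
  direction (0.2588, -0.9659); cell (4,4); t to first gridline: x 2.6660, y 0.8282 (then +3.8637 / +1.0353)
    (4,3) via y @ 0.8282
    (4,2) via y @ 1.8635
    (5,2) via x @ 2.6660  # hit
  → r_1 = 2.6660
beam 2: φ=-90°, α=330°
  direction (0.8660, -0.5000); cell (4,4); t to first gridline: x 0.7967, y 1.6000 (then +1.1547 / +2.0000)
    (5,4) via x @ 0.7967  # hit
  → r_2 = 0.7967
beam 3: φ=-45°, α=15°
  direction (0.9659, 0.2588); cell (4,4); t to first gridline: x 0.7143, y 0.7727 (then +1.0353 / +3.8637)
    (5,4) via x @ 0.7143  # hit
  → r_3 = 0.7143
beam 4: φ=0°, α=60°
  direction (0.5000, 0.8660); cell (4,4); t to first gridline: x 1.3800, y 0.2309 (then +2.0000 / +1.1547)
    (4,5) via y @ 0.2309  # hit
  → r_4 = 0.2309
beam 5: φ=45°, α=105°
  direction (-0.2588, 0.9659); cell (4,4); t to first gridline: x 1.1977, y 0.2071 (then +3.8637 / +1.0353)
    (4,5) via y @ 0.2071  # hit
  → r_5 = 0.2071
beam 6: φ=90°, α=150°
  direction (-0.8660, 0.5000); cell (4,4); t to first gridline: x 0.3580, y 0.4000 (then +1.1547 / +2.0000)
    (3,4) via x @ 0.3580
    (3,5) via y @ 0.4000
    (2,5) via x @ 1.5127
    (2,6) via y @ 2.4000
    (1,6) via x @ 2.6674  # hit
  → r_6 = 2.6674
beam 7: φ=135°, α=195°
  direction (-0.9659, -0.2588); cell (4,4); t to first gridline: x 0.3209, y 3.0910 (then +1.0353 / +3.8637)
    (3,4) via x @ 0.3209
    (2,4) via x @ 1.3562
    (1,4) via x @ 2.3915
    (1,3) via y @ 3.0910
    (0,3) via x @ 3.4268  # hit
  → r_7 = 3.4268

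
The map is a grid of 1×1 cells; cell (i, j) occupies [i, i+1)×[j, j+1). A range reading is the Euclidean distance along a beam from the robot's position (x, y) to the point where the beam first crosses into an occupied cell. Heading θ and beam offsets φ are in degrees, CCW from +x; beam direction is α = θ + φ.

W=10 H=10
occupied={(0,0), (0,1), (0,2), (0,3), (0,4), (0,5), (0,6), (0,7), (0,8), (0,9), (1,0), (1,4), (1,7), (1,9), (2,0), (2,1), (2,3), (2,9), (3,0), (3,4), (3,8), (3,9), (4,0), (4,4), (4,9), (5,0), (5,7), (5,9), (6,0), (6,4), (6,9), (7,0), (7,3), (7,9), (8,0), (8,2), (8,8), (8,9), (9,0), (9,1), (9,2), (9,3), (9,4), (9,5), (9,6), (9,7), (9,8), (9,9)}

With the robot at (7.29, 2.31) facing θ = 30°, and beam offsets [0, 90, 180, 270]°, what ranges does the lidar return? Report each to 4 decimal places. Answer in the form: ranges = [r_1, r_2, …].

ranges = [0.8198, 1.9514, 2.6200, 1.5127]

beam 1: φ=0°, α=30°
  direction (0.8660, 0.5000); cell (7,2); t to first gridline: x 0.8198, y 1.3800 (then +1.1547 / +2.0000)
    (8,2) via x @ 0.8198  # hit
  → r_1 = 0.8198
beam 2: φ=90°, α=120°
  direction (-0.5000, 0.8660); cell (7,2); t to first gridline: x 0.5800, y 0.7967 (then +2.0000 / +1.1547)
    (6,2) via x @ 0.5800
    (6,3) via y @ 0.7967
    (6,4) via y @ 1.9514  # hit
  → r_2 = 1.9514
beam 3: φ=180°, α=210°
  direction (-0.8660, -0.5000); cell (7,2); t to first gridline: x 0.3349, y 0.6200 (then +1.1547 / +2.0000)
    (6,2) via x @ 0.3349
    (6,1) via y @ 0.6200
    (5,1) via x @ 1.4896
    (5,0) via y @ 2.6200  # hit
  → r_3 = 2.6200
beam 4: φ=270°, α=300°
  direction (0.5000, -0.8660); cell (7,2); t to first gridline: x 1.4200, y 0.3580 (then +2.0000 / +1.1547)
    (7,1) via y @ 0.3580
    (8,1) via x @ 1.4200
    (8,0) via y @ 1.5127  # hit
  → r_4 = 1.5127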